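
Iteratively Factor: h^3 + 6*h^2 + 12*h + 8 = (h + 2)*(h^2 + 4*h + 4) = (h + 2)^2*(h + 2)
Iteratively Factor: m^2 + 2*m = (m)*(m + 2)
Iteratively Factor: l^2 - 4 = (l - 2)*(l + 2)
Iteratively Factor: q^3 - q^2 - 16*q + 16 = (q + 4)*(q^2 - 5*q + 4) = (q - 4)*(q + 4)*(q - 1)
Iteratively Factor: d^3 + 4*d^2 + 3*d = (d + 3)*(d^2 + d) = d*(d + 3)*(d + 1)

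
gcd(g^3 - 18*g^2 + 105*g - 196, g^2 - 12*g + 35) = g - 7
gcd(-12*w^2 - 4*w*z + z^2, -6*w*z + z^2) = -6*w + z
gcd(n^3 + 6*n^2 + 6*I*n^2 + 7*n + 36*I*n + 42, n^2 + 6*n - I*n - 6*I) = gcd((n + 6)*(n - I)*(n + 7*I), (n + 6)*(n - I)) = n^2 + n*(6 - I) - 6*I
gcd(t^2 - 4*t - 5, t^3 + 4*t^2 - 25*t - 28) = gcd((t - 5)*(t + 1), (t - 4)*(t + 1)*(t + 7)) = t + 1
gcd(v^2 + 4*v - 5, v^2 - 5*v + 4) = v - 1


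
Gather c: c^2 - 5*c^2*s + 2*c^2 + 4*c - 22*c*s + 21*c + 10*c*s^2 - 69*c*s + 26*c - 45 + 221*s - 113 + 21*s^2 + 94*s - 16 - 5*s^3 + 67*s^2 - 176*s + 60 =c^2*(3 - 5*s) + c*(10*s^2 - 91*s + 51) - 5*s^3 + 88*s^2 + 139*s - 114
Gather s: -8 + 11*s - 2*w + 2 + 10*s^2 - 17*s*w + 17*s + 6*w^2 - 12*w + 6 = 10*s^2 + s*(28 - 17*w) + 6*w^2 - 14*w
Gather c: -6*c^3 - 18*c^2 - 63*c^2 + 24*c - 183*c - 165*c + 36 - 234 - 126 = -6*c^3 - 81*c^2 - 324*c - 324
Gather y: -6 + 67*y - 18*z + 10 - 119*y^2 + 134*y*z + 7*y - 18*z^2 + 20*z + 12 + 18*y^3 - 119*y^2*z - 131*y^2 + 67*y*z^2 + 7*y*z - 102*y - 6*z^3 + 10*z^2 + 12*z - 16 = 18*y^3 + y^2*(-119*z - 250) + y*(67*z^2 + 141*z - 28) - 6*z^3 - 8*z^2 + 14*z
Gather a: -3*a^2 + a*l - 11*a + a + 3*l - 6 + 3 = -3*a^2 + a*(l - 10) + 3*l - 3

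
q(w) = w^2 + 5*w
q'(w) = 2*w + 5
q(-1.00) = -4.00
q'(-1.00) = 3.00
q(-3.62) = -5.00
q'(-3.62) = -2.24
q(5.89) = 64.14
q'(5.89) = 16.78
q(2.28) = 16.60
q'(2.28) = 9.56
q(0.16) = 0.83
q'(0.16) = 5.32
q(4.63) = 44.59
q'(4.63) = 14.26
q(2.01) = 14.09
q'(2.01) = 9.02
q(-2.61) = -6.24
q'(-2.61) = -0.22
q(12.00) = 204.00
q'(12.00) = 29.00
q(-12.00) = 84.00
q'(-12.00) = -19.00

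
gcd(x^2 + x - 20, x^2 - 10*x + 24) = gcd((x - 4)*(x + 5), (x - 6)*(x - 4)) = x - 4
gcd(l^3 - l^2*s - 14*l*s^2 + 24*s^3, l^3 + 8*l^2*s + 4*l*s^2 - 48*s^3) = -l^2 - 2*l*s + 8*s^2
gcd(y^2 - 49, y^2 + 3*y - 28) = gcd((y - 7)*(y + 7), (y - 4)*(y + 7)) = y + 7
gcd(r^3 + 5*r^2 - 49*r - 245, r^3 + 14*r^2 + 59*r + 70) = r^2 + 12*r + 35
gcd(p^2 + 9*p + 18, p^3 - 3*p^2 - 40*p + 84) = p + 6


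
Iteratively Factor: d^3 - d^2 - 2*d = (d + 1)*(d^2 - 2*d) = d*(d + 1)*(d - 2)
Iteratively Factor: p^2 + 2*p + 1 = (p + 1)*(p + 1)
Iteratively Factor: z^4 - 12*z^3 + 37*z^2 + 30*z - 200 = (z - 5)*(z^3 - 7*z^2 + 2*z + 40) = (z - 5)^2*(z^2 - 2*z - 8) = (z - 5)^2*(z - 4)*(z + 2)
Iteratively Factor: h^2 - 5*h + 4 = (h - 4)*(h - 1)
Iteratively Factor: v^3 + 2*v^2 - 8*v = (v - 2)*(v^2 + 4*v) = (v - 2)*(v + 4)*(v)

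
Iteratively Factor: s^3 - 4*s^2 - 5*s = (s - 5)*(s^2 + s) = s*(s - 5)*(s + 1)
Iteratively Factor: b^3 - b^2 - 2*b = (b)*(b^2 - b - 2) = b*(b + 1)*(b - 2)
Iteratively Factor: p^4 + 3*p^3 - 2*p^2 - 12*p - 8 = (p - 2)*(p^3 + 5*p^2 + 8*p + 4) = (p - 2)*(p + 2)*(p^2 + 3*p + 2) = (p - 2)*(p + 2)^2*(p + 1)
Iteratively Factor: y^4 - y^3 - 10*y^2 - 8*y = (y + 2)*(y^3 - 3*y^2 - 4*y) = (y + 1)*(y + 2)*(y^2 - 4*y) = y*(y + 1)*(y + 2)*(y - 4)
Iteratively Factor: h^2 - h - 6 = (h + 2)*(h - 3)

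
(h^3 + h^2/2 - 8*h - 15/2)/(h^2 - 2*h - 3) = h + 5/2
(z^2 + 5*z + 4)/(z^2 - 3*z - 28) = (z + 1)/(z - 7)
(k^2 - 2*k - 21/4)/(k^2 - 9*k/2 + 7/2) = (k + 3/2)/(k - 1)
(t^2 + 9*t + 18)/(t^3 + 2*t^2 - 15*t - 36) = (t + 6)/(t^2 - t - 12)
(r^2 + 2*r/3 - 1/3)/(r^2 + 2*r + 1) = (r - 1/3)/(r + 1)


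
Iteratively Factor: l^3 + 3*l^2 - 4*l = (l)*(l^2 + 3*l - 4) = l*(l - 1)*(l + 4)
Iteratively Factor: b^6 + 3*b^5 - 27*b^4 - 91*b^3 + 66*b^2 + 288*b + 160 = (b - 2)*(b^5 + 5*b^4 - 17*b^3 - 125*b^2 - 184*b - 80) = (b - 2)*(b + 4)*(b^4 + b^3 - 21*b^2 - 41*b - 20) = (b - 2)*(b + 1)*(b + 4)*(b^3 - 21*b - 20) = (b - 2)*(b + 1)*(b + 4)^2*(b^2 - 4*b - 5) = (b - 2)*(b + 1)^2*(b + 4)^2*(b - 5)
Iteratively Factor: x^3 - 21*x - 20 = (x - 5)*(x^2 + 5*x + 4) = (x - 5)*(x + 4)*(x + 1)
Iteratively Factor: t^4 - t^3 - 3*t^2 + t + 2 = (t - 1)*(t^3 - 3*t - 2) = (t - 2)*(t - 1)*(t^2 + 2*t + 1) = (t - 2)*(t - 1)*(t + 1)*(t + 1)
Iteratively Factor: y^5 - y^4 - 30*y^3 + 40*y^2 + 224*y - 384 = (y + 4)*(y^4 - 5*y^3 - 10*y^2 + 80*y - 96) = (y - 4)*(y + 4)*(y^3 - y^2 - 14*y + 24) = (y - 4)*(y - 2)*(y + 4)*(y^2 + y - 12) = (y - 4)*(y - 3)*(y - 2)*(y + 4)*(y + 4)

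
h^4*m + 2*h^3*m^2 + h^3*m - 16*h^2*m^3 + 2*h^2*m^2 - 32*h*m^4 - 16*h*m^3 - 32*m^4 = (h - 4*m)*(h + 2*m)*(h + 4*m)*(h*m + m)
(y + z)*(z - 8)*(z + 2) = y*z^2 - 6*y*z - 16*y + z^3 - 6*z^2 - 16*z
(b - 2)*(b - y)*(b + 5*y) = b^3 + 4*b^2*y - 2*b^2 - 5*b*y^2 - 8*b*y + 10*y^2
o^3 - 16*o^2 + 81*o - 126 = (o - 7)*(o - 6)*(o - 3)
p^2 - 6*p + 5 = (p - 5)*(p - 1)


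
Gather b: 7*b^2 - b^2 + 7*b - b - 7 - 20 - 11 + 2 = 6*b^2 + 6*b - 36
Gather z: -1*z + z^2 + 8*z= z^2 + 7*z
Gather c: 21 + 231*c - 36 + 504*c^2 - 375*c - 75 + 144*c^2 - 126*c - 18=648*c^2 - 270*c - 108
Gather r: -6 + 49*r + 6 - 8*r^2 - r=-8*r^2 + 48*r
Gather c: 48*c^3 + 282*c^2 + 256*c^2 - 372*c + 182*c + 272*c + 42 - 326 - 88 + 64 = 48*c^3 + 538*c^2 + 82*c - 308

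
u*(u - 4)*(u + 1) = u^3 - 3*u^2 - 4*u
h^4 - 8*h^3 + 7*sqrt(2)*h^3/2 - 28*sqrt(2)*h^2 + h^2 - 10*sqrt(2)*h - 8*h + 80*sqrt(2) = (h - 8)*(h - sqrt(2))*(h + 2*sqrt(2))*(h + 5*sqrt(2)/2)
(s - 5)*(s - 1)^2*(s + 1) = s^4 - 6*s^3 + 4*s^2 + 6*s - 5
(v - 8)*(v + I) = v^2 - 8*v + I*v - 8*I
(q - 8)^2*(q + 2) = q^3 - 14*q^2 + 32*q + 128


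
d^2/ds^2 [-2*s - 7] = 0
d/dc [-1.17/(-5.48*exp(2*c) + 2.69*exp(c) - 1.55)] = (3.1473 - 12.8232*exp(c))*exp(c)/(5.48*exp(2*c) - 2.69*exp(c) + 1.55)^2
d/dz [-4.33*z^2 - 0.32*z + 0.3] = -8.66*z - 0.32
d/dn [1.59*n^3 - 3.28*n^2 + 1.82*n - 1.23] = 4.77*n^2 - 6.56*n + 1.82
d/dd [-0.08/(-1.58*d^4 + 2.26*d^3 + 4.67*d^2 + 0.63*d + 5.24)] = (-0.5056*d^3 + 0.5424*d^2 + 0.7472*d + 0.0504)/(-1.58*d^4 + 2.26*d^3 + 4.67*d^2 + 0.63*d + 5.24)^2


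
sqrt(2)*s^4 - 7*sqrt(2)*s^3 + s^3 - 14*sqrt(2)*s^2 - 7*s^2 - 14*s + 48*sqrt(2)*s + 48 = (s - 8)*(s - 2)*(s + 3)*(sqrt(2)*s + 1)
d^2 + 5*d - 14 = (d - 2)*(d + 7)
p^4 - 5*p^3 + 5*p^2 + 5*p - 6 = (p - 3)*(p - 2)*(p - 1)*(p + 1)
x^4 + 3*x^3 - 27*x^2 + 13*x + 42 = (x - 3)*(x - 2)*(x + 1)*(x + 7)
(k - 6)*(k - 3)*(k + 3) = k^3 - 6*k^2 - 9*k + 54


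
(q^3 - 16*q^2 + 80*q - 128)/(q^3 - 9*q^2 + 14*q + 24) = (q^2 - 12*q + 32)/(q^2 - 5*q - 6)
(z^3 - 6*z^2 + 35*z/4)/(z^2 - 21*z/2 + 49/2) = z*(2*z - 5)/(2*(z - 7))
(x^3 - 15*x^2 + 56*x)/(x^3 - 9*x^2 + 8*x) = (x - 7)/(x - 1)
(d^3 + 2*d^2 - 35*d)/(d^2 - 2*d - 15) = d*(d + 7)/(d + 3)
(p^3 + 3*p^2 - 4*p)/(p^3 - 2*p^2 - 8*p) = (-p^2 - 3*p + 4)/(-p^2 + 2*p + 8)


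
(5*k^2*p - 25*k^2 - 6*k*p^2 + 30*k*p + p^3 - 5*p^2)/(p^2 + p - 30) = (5*k^2 - 6*k*p + p^2)/(p + 6)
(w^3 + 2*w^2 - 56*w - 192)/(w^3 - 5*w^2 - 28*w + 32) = (w + 6)/(w - 1)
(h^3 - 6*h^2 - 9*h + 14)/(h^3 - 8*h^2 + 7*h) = (h + 2)/h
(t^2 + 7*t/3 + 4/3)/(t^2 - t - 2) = (t + 4/3)/(t - 2)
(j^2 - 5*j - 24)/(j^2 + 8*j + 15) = (j - 8)/(j + 5)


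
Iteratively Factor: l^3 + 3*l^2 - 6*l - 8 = (l + 4)*(l^2 - l - 2) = (l - 2)*(l + 4)*(l + 1)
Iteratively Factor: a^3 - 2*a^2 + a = (a - 1)*(a^2 - a) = a*(a - 1)*(a - 1)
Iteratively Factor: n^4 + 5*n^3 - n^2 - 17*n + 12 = (n + 3)*(n^3 + 2*n^2 - 7*n + 4) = (n - 1)*(n + 3)*(n^2 + 3*n - 4) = (n - 1)^2*(n + 3)*(n + 4)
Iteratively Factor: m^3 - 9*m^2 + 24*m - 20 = (m - 2)*(m^2 - 7*m + 10) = (m - 2)^2*(m - 5)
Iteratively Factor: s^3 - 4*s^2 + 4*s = (s)*(s^2 - 4*s + 4) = s*(s - 2)*(s - 2)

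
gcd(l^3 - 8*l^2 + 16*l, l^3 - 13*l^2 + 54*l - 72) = l - 4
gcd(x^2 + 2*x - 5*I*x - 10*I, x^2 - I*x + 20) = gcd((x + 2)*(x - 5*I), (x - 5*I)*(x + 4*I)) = x - 5*I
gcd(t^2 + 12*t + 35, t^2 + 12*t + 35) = t^2 + 12*t + 35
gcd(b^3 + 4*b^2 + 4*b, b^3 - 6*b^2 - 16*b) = b^2 + 2*b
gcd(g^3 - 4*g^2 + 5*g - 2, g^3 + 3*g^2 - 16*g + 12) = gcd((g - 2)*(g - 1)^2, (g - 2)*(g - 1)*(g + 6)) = g^2 - 3*g + 2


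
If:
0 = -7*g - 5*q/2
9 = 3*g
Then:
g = 3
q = -42/5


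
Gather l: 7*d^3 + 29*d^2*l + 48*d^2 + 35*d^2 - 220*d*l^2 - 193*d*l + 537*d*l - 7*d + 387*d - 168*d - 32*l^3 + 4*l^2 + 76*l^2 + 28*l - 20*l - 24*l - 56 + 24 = 7*d^3 + 83*d^2 + 212*d - 32*l^3 + l^2*(80 - 220*d) + l*(29*d^2 + 344*d - 16) - 32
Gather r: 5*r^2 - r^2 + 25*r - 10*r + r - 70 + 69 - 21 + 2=4*r^2 + 16*r - 20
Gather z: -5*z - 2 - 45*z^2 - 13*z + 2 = -45*z^2 - 18*z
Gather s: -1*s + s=0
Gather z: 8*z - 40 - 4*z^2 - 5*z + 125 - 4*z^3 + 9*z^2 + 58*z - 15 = -4*z^3 + 5*z^2 + 61*z + 70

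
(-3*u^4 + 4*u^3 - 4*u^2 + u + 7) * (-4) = 12*u^4 - 16*u^3 + 16*u^2 - 4*u - 28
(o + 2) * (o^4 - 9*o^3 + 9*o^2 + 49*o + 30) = o^5 - 7*o^4 - 9*o^3 + 67*o^2 + 128*o + 60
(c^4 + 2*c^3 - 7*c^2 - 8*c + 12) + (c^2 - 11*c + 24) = c^4 + 2*c^3 - 6*c^2 - 19*c + 36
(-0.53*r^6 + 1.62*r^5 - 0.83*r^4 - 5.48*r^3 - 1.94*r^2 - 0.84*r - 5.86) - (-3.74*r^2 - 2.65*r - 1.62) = -0.53*r^6 + 1.62*r^5 - 0.83*r^4 - 5.48*r^3 + 1.8*r^2 + 1.81*r - 4.24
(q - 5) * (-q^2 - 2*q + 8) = -q^3 + 3*q^2 + 18*q - 40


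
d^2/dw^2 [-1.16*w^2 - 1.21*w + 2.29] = -2.32000000000000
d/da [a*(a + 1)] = 2*a + 1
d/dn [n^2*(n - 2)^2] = 4*n*(n - 2)*(n - 1)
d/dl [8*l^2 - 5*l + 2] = 16*l - 5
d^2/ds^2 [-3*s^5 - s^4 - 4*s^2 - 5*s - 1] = -60*s^3 - 12*s^2 - 8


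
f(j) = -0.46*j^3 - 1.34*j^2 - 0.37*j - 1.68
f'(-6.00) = -33.97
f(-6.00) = 51.66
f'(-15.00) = -270.67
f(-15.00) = 1254.87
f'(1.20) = -5.57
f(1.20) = -4.85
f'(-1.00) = 0.93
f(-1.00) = -2.19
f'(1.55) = -7.84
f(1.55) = -7.19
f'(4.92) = -46.96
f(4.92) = -90.72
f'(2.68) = -17.46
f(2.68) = -21.15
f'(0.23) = -1.06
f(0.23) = -1.84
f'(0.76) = -3.20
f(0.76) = -2.94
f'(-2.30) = -1.51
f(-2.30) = -2.32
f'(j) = -1.38*j^2 - 2.68*j - 0.37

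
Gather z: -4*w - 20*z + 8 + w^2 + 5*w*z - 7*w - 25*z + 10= w^2 - 11*w + z*(5*w - 45) + 18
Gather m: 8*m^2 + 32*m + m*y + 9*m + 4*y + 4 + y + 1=8*m^2 + m*(y + 41) + 5*y + 5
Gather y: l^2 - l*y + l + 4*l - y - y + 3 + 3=l^2 + 5*l + y*(-l - 2) + 6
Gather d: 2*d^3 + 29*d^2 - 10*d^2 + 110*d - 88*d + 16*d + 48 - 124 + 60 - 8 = 2*d^3 + 19*d^2 + 38*d - 24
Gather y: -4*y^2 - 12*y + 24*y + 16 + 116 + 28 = -4*y^2 + 12*y + 160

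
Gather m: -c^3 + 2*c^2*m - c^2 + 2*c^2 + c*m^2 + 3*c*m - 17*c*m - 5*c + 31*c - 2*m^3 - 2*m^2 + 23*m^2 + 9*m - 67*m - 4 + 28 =-c^3 + c^2 + 26*c - 2*m^3 + m^2*(c + 21) + m*(2*c^2 - 14*c - 58) + 24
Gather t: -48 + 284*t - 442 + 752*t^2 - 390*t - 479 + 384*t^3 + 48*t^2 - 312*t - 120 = 384*t^3 + 800*t^2 - 418*t - 1089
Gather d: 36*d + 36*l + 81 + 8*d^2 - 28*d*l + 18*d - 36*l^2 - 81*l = 8*d^2 + d*(54 - 28*l) - 36*l^2 - 45*l + 81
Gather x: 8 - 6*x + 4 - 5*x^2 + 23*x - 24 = -5*x^2 + 17*x - 12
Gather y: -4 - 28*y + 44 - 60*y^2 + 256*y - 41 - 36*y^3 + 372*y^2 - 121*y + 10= -36*y^3 + 312*y^2 + 107*y + 9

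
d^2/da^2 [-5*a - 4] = 0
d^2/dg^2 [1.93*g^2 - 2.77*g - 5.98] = 3.86000000000000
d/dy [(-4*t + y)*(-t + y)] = -5*t + 2*y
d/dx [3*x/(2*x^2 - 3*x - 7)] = 3*(-2*x^2 - 7)/(4*x^4 - 12*x^3 - 19*x^2 + 42*x + 49)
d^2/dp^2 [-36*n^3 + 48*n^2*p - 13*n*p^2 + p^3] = -26*n + 6*p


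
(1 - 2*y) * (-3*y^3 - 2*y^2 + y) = 6*y^4 + y^3 - 4*y^2 + y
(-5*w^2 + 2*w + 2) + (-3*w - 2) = -5*w^2 - w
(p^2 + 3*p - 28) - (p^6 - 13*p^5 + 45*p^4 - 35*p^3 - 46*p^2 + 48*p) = -p^6 + 13*p^5 - 45*p^4 + 35*p^3 + 47*p^2 - 45*p - 28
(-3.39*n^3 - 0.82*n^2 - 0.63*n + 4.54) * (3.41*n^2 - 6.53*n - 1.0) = -11.5599*n^5 + 19.3405*n^4 + 6.5963*n^3 + 20.4153*n^2 - 29.0162*n - 4.54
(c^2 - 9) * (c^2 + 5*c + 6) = c^4 + 5*c^3 - 3*c^2 - 45*c - 54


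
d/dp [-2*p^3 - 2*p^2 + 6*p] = -6*p^2 - 4*p + 6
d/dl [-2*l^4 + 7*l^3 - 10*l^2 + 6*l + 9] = -8*l^3 + 21*l^2 - 20*l + 6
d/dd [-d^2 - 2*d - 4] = -2*d - 2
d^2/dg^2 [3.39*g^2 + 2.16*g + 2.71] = 6.78000000000000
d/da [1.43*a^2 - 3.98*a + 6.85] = 2.86*a - 3.98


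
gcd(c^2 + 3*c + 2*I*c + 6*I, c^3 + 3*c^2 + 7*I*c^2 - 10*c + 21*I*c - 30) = c^2 + c*(3 + 2*I) + 6*I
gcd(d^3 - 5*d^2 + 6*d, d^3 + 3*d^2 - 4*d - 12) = d - 2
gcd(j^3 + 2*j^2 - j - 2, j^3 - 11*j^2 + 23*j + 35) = j + 1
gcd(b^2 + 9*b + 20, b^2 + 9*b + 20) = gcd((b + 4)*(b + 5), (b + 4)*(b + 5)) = b^2 + 9*b + 20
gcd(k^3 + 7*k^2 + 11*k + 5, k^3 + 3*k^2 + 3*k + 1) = k^2 + 2*k + 1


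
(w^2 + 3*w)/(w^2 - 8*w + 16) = w*(w + 3)/(w^2 - 8*w + 16)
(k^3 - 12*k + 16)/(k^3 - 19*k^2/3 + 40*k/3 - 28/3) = 3*(k + 4)/(3*k - 7)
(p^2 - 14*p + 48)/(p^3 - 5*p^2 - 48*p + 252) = (p - 8)/(p^2 + p - 42)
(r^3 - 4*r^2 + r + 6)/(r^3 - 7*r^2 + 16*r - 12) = (r + 1)/(r - 2)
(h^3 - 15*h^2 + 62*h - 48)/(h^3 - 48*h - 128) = (h^2 - 7*h + 6)/(h^2 + 8*h + 16)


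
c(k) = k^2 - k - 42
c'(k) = 2*k - 1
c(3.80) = -31.36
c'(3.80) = 6.60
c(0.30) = -42.21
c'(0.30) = -0.40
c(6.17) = -10.10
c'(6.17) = 11.34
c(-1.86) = -36.68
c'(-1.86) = -4.72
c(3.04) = -35.80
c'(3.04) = 5.08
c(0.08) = -42.07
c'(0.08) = -0.84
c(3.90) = -30.69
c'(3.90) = 6.80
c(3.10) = -35.49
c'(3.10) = 5.20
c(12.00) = 90.00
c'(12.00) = 23.00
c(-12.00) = 114.00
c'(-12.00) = -25.00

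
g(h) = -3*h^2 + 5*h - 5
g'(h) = 5 - 6*h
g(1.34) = -3.69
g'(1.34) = -3.04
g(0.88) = -2.92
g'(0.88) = -0.28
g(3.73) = -28.09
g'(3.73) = -17.38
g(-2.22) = -30.89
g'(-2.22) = 18.32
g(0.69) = -2.98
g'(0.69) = 0.86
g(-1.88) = -25.00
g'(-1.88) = 16.28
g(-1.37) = -17.48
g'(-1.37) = 13.22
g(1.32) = -3.63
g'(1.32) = -2.92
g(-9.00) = -293.00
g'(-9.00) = 59.00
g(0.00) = -5.00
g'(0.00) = 5.00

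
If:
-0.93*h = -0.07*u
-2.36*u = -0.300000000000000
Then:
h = 0.01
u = 0.13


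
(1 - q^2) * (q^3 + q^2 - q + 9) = -q^5 - q^4 + 2*q^3 - 8*q^2 - q + 9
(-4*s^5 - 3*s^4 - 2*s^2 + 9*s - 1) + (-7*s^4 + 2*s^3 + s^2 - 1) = -4*s^5 - 10*s^4 + 2*s^3 - s^2 + 9*s - 2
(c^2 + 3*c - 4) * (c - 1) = c^3 + 2*c^2 - 7*c + 4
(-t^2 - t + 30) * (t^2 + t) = -t^4 - 2*t^3 + 29*t^2 + 30*t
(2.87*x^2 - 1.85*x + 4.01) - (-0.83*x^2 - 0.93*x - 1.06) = 3.7*x^2 - 0.92*x + 5.07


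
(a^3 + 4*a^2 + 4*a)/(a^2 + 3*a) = (a^2 + 4*a + 4)/(a + 3)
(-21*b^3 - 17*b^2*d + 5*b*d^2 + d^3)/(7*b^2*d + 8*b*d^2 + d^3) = (-3*b + d)/d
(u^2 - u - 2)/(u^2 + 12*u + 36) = (u^2 - u - 2)/(u^2 + 12*u + 36)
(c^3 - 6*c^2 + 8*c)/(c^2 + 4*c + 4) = c*(c^2 - 6*c + 8)/(c^2 + 4*c + 4)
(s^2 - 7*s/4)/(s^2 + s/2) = (4*s - 7)/(2*(2*s + 1))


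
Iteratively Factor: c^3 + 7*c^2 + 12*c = (c)*(c^2 + 7*c + 12) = c*(c + 4)*(c + 3)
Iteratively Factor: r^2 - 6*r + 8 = (r - 2)*(r - 4)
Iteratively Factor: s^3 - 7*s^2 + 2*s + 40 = (s - 4)*(s^2 - 3*s - 10) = (s - 5)*(s - 4)*(s + 2)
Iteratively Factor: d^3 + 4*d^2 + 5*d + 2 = (d + 2)*(d^2 + 2*d + 1) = (d + 1)*(d + 2)*(d + 1)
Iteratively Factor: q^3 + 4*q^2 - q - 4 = (q + 4)*(q^2 - 1) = (q - 1)*(q + 4)*(q + 1)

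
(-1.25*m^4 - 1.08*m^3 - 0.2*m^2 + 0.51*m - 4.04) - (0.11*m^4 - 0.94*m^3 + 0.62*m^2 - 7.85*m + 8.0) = -1.36*m^4 - 0.14*m^3 - 0.82*m^2 + 8.36*m - 12.04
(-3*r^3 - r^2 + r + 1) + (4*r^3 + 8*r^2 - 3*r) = r^3 + 7*r^2 - 2*r + 1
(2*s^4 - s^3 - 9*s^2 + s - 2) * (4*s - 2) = 8*s^5 - 8*s^4 - 34*s^3 + 22*s^2 - 10*s + 4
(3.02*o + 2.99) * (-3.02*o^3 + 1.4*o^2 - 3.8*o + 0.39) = -9.1204*o^4 - 4.8018*o^3 - 7.29*o^2 - 10.1842*o + 1.1661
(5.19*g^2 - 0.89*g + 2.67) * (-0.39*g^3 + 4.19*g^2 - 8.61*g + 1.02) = -2.0241*g^5 + 22.0932*g^4 - 49.4563*g^3 + 24.144*g^2 - 23.8965*g + 2.7234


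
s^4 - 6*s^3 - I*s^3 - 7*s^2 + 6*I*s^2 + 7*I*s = s*(s - 7)*(s + 1)*(s - I)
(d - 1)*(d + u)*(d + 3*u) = d^3 + 4*d^2*u - d^2 + 3*d*u^2 - 4*d*u - 3*u^2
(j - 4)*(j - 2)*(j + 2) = j^3 - 4*j^2 - 4*j + 16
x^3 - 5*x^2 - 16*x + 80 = (x - 5)*(x - 4)*(x + 4)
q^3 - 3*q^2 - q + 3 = (q - 3)*(q - 1)*(q + 1)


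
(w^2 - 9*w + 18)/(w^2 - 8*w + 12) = (w - 3)/(w - 2)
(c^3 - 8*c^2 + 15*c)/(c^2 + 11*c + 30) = c*(c^2 - 8*c + 15)/(c^2 + 11*c + 30)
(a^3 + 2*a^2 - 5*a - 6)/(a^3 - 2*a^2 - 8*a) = (-a^3 - 2*a^2 + 5*a + 6)/(a*(-a^2 + 2*a + 8))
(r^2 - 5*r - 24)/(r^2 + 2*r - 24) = (r^2 - 5*r - 24)/(r^2 + 2*r - 24)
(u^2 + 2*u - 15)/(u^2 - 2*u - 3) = (u + 5)/(u + 1)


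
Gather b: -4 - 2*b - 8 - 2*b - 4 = -4*b - 16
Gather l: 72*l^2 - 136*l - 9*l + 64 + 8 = 72*l^2 - 145*l + 72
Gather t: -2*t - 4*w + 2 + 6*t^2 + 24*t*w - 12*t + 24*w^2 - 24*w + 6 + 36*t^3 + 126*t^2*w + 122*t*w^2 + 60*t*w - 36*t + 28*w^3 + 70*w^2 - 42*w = 36*t^3 + t^2*(126*w + 6) + t*(122*w^2 + 84*w - 50) + 28*w^3 + 94*w^2 - 70*w + 8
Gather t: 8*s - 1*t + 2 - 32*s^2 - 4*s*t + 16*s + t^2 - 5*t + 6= -32*s^2 + 24*s + t^2 + t*(-4*s - 6) + 8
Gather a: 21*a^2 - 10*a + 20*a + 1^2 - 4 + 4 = 21*a^2 + 10*a + 1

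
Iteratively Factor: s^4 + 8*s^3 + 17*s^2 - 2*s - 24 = (s + 2)*(s^3 + 6*s^2 + 5*s - 12) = (s + 2)*(s + 4)*(s^2 + 2*s - 3) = (s - 1)*(s + 2)*(s + 4)*(s + 3)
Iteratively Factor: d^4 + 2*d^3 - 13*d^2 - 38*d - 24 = (d + 3)*(d^3 - d^2 - 10*d - 8) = (d + 1)*(d + 3)*(d^2 - 2*d - 8) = (d - 4)*(d + 1)*(d + 3)*(d + 2)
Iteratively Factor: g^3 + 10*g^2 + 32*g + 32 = (g + 2)*(g^2 + 8*g + 16) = (g + 2)*(g + 4)*(g + 4)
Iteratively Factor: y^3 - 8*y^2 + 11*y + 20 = (y - 4)*(y^2 - 4*y - 5) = (y - 5)*(y - 4)*(y + 1)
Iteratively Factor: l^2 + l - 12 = (l + 4)*(l - 3)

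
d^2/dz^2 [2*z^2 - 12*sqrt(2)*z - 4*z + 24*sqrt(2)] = 4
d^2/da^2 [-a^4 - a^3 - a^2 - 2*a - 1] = -12*a^2 - 6*a - 2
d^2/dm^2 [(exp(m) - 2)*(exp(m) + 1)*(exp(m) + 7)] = (9*exp(2*m) + 24*exp(m) - 9)*exp(m)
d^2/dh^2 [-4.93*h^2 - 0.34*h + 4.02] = -9.86000000000000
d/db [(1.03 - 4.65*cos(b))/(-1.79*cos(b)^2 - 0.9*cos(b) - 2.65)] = (8.3235*cos(b)^2 - 3.6874*cos(b) - 13.2495)*sin(b)/(3.2041*cos(b)^4 + 3.222*cos(b)^3 + 10.297*cos(b)^2 + 4.77*cos(b) + 7.0225)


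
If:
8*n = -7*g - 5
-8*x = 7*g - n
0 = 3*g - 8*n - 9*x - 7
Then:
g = 83/1207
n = -827/1207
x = -176/1207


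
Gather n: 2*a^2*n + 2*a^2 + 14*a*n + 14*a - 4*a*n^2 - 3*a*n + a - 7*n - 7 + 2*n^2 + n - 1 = 2*a^2 + 15*a + n^2*(2 - 4*a) + n*(2*a^2 + 11*a - 6) - 8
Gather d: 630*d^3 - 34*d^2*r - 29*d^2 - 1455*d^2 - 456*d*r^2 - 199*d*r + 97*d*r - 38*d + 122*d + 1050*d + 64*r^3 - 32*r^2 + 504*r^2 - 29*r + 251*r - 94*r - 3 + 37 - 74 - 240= 630*d^3 + d^2*(-34*r - 1484) + d*(-456*r^2 - 102*r + 1134) + 64*r^3 + 472*r^2 + 128*r - 280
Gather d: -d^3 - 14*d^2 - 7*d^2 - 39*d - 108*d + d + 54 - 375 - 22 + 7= -d^3 - 21*d^2 - 146*d - 336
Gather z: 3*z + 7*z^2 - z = 7*z^2 + 2*z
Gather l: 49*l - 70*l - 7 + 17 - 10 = -21*l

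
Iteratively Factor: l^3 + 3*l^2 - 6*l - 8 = (l + 1)*(l^2 + 2*l - 8) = (l - 2)*(l + 1)*(l + 4)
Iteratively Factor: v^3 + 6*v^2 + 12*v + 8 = (v + 2)*(v^2 + 4*v + 4) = (v + 2)^2*(v + 2)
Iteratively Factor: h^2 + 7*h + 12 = (h + 3)*(h + 4)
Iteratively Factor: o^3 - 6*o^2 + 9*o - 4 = (o - 1)*(o^2 - 5*o + 4) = (o - 4)*(o - 1)*(o - 1)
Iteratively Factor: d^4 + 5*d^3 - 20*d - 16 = (d + 1)*(d^3 + 4*d^2 - 4*d - 16) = (d + 1)*(d + 2)*(d^2 + 2*d - 8) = (d + 1)*(d + 2)*(d + 4)*(d - 2)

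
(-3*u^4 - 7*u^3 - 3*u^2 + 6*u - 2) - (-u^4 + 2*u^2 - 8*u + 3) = -2*u^4 - 7*u^3 - 5*u^2 + 14*u - 5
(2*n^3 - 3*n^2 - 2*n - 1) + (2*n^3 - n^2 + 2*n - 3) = 4*n^3 - 4*n^2 - 4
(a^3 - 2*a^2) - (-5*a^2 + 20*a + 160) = a^3 + 3*a^2 - 20*a - 160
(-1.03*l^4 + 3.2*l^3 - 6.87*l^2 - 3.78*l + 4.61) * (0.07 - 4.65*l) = 4.7895*l^5 - 14.9521*l^4 + 32.1695*l^3 + 17.0961*l^2 - 21.7011*l + 0.3227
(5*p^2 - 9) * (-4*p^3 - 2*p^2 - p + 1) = -20*p^5 - 10*p^4 + 31*p^3 + 23*p^2 + 9*p - 9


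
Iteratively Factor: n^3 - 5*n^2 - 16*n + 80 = (n - 5)*(n^2 - 16) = (n - 5)*(n + 4)*(n - 4)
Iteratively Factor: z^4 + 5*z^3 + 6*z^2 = (z + 2)*(z^3 + 3*z^2) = z*(z + 2)*(z^2 + 3*z) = z^2*(z + 2)*(z + 3)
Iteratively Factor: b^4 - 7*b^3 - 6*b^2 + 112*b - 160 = (b + 4)*(b^3 - 11*b^2 + 38*b - 40) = (b - 5)*(b + 4)*(b^2 - 6*b + 8) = (b - 5)*(b - 2)*(b + 4)*(b - 4)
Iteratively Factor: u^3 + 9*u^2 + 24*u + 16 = (u + 4)*(u^2 + 5*u + 4) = (u + 1)*(u + 4)*(u + 4)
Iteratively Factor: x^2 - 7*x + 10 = (x - 5)*(x - 2)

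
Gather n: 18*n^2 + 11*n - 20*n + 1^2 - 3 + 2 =18*n^2 - 9*n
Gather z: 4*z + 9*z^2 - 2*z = 9*z^2 + 2*z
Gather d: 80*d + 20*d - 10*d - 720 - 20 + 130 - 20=90*d - 630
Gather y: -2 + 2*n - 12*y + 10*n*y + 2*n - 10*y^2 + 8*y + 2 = 4*n - 10*y^2 + y*(10*n - 4)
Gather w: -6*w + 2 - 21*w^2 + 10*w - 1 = -21*w^2 + 4*w + 1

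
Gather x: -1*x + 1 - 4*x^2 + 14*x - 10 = -4*x^2 + 13*x - 9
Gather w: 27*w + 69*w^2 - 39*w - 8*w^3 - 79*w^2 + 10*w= -8*w^3 - 10*w^2 - 2*w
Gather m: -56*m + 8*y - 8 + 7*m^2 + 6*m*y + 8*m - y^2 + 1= 7*m^2 + m*(6*y - 48) - y^2 + 8*y - 7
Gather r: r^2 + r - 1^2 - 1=r^2 + r - 2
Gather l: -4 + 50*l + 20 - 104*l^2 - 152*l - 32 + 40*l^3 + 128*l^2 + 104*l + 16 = 40*l^3 + 24*l^2 + 2*l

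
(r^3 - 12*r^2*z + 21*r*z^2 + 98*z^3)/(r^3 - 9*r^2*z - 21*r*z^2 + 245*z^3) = (r + 2*z)/(r + 5*z)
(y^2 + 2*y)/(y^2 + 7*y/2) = 2*(y + 2)/(2*y + 7)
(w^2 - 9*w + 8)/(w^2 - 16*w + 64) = (w - 1)/(w - 8)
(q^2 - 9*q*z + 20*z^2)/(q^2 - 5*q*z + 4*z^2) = (-q + 5*z)/(-q + z)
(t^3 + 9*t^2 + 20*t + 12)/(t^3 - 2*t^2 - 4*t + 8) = (t^2 + 7*t + 6)/(t^2 - 4*t + 4)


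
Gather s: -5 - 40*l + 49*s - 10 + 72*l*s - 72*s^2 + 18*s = -40*l - 72*s^2 + s*(72*l + 67) - 15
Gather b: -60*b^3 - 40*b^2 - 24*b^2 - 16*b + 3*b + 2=-60*b^3 - 64*b^2 - 13*b + 2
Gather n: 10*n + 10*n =20*n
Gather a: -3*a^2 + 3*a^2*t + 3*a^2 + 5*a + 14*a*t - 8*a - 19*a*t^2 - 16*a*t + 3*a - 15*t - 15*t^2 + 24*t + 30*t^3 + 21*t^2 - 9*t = 3*a^2*t + a*(-19*t^2 - 2*t) + 30*t^3 + 6*t^2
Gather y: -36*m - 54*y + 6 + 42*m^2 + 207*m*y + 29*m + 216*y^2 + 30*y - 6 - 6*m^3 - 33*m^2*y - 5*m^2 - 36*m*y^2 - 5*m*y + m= -6*m^3 + 37*m^2 - 6*m + y^2*(216 - 36*m) + y*(-33*m^2 + 202*m - 24)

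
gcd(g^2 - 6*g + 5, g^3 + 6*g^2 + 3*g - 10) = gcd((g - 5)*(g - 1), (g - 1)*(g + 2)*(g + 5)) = g - 1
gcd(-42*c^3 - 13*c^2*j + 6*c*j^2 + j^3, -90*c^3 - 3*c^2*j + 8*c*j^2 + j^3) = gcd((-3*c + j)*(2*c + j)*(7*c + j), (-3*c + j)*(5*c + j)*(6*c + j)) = 3*c - j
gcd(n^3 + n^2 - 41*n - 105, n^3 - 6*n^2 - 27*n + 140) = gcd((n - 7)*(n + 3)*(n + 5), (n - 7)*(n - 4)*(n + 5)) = n^2 - 2*n - 35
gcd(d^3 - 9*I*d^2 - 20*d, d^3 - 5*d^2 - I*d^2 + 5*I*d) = d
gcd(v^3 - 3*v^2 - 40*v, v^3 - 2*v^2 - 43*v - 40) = v^2 - 3*v - 40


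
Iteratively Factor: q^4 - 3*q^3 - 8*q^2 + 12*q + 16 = (q - 2)*(q^3 - q^2 - 10*q - 8) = (q - 4)*(q - 2)*(q^2 + 3*q + 2) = (q - 4)*(q - 2)*(q + 2)*(q + 1)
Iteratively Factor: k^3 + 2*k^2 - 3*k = (k - 1)*(k^2 + 3*k) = k*(k - 1)*(k + 3)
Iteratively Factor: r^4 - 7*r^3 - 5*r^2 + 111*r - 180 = (r - 3)*(r^3 - 4*r^2 - 17*r + 60) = (r - 3)^2*(r^2 - r - 20) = (r - 5)*(r - 3)^2*(r + 4)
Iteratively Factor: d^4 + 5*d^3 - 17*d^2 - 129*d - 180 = (d + 3)*(d^3 + 2*d^2 - 23*d - 60) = (d + 3)*(d + 4)*(d^2 - 2*d - 15) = (d + 3)^2*(d + 4)*(d - 5)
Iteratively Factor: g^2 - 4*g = (g)*(g - 4)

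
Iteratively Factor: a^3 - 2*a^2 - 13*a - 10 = (a + 2)*(a^2 - 4*a - 5) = (a + 1)*(a + 2)*(a - 5)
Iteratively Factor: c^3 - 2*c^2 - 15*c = (c + 3)*(c^2 - 5*c) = (c - 5)*(c + 3)*(c)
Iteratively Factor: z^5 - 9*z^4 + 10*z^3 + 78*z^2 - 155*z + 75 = (z - 1)*(z^4 - 8*z^3 + 2*z^2 + 80*z - 75) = (z - 1)^2*(z^3 - 7*z^2 - 5*z + 75) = (z - 5)*(z - 1)^2*(z^2 - 2*z - 15) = (z - 5)*(z - 1)^2*(z + 3)*(z - 5)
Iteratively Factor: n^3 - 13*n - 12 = (n + 3)*(n^2 - 3*n - 4) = (n + 1)*(n + 3)*(n - 4)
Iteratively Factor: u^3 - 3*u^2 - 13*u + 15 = (u - 1)*(u^2 - 2*u - 15) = (u - 1)*(u + 3)*(u - 5)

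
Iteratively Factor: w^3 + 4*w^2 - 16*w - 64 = (w + 4)*(w^2 - 16) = (w - 4)*(w + 4)*(w + 4)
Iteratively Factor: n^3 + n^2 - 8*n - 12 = (n + 2)*(n^2 - n - 6) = (n + 2)^2*(n - 3)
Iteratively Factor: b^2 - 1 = (b - 1)*(b + 1)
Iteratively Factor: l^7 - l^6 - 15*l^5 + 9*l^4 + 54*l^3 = (l + 2)*(l^6 - 3*l^5 - 9*l^4 + 27*l^3) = l*(l + 2)*(l^5 - 3*l^4 - 9*l^3 + 27*l^2) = l^2*(l + 2)*(l^4 - 3*l^3 - 9*l^2 + 27*l) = l^3*(l + 2)*(l^3 - 3*l^2 - 9*l + 27) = l^3*(l + 2)*(l + 3)*(l^2 - 6*l + 9) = l^3*(l - 3)*(l + 2)*(l + 3)*(l - 3)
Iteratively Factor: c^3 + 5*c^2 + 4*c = (c + 4)*(c^2 + c) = c*(c + 4)*(c + 1)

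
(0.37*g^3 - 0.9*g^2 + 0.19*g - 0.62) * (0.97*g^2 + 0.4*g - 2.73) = 0.3589*g^5 - 0.725*g^4 - 1.1858*g^3 + 1.9316*g^2 - 0.7667*g + 1.6926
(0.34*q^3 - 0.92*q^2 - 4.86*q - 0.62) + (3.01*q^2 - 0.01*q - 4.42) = 0.34*q^3 + 2.09*q^2 - 4.87*q - 5.04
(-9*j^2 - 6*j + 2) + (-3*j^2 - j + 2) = -12*j^2 - 7*j + 4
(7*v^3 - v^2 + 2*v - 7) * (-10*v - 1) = -70*v^4 + 3*v^3 - 19*v^2 + 68*v + 7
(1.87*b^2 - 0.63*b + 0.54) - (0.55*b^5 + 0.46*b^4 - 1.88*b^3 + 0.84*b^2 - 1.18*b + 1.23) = -0.55*b^5 - 0.46*b^4 + 1.88*b^3 + 1.03*b^2 + 0.55*b - 0.69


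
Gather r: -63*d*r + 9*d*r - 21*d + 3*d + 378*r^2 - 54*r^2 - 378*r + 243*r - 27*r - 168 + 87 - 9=-18*d + 324*r^2 + r*(-54*d - 162) - 90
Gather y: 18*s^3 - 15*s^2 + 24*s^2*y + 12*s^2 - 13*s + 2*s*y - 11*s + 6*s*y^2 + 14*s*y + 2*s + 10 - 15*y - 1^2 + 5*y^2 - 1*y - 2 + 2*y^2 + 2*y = 18*s^3 - 3*s^2 - 22*s + y^2*(6*s + 7) + y*(24*s^2 + 16*s - 14) + 7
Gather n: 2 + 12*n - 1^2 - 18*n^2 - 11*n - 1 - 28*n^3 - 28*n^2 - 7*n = -28*n^3 - 46*n^2 - 6*n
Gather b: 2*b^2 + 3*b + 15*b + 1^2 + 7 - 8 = 2*b^2 + 18*b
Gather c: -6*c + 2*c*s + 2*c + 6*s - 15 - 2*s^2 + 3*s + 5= c*(2*s - 4) - 2*s^2 + 9*s - 10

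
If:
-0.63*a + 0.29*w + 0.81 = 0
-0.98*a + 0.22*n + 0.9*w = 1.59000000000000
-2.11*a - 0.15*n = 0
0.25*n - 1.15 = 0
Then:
No Solution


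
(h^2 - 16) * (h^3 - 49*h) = h^5 - 65*h^3 + 784*h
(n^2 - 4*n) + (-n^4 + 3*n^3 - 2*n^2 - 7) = -n^4 + 3*n^3 - n^2 - 4*n - 7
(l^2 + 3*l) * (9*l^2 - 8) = 9*l^4 + 27*l^3 - 8*l^2 - 24*l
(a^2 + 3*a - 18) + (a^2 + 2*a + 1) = 2*a^2 + 5*a - 17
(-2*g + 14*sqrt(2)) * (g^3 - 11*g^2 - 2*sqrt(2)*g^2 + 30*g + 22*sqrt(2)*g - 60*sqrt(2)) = -2*g^4 + 22*g^3 + 18*sqrt(2)*g^3 - 198*sqrt(2)*g^2 - 116*g^2 + 616*g + 540*sqrt(2)*g - 1680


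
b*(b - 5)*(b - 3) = b^3 - 8*b^2 + 15*b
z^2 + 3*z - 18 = (z - 3)*(z + 6)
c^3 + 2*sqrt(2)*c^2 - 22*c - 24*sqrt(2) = (c - 3*sqrt(2))*(c + sqrt(2))*(c + 4*sqrt(2))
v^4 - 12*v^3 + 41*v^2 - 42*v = v*(v - 7)*(v - 3)*(v - 2)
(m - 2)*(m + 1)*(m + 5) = m^3 + 4*m^2 - 7*m - 10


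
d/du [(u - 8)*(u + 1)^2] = 3*(u - 5)*(u + 1)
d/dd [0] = 0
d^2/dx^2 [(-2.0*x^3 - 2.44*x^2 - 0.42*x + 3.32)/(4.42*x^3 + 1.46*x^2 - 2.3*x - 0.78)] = (1.13686837721616e-13*x^7 - 69.5248320000001*x^6 - 171.223728*x^5 + 530.495472*x^4 + 172.591744*x^3 - 215.621184*x^2 - 8.385744*x + 41.2252)/(86.350888*x^9 + 85.569432*x^8 - 106.536144*x^7 - 131.6572*x^6 + 25.236384*x^5 + 65.759136*x^4 + 11.615824*x^3 - 9.713808*x^2 - 4.19796*x - 0.474552)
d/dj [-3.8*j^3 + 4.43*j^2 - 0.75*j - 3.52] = -11.4*j^2 + 8.86*j - 0.75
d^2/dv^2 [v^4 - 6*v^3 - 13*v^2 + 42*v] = 12*v^2 - 36*v - 26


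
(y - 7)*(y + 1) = y^2 - 6*y - 7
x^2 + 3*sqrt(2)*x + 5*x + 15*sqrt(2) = (x + 5)*(x + 3*sqrt(2))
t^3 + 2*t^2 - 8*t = t*(t - 2)*(t + 4)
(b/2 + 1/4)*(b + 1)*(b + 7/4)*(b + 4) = b^4/2 + 29*b^3/8 + 129*b^2/16 + 107*b/16 + 7/4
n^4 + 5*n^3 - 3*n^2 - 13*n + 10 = (n - 1)^2*(n + 2)*(n + 5)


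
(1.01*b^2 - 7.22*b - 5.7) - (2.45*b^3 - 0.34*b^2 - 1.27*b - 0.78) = -2.45*b^3 + 1.35*b^2 - 5.95*b - 4.92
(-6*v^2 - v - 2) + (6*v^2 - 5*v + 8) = 6 - 6*v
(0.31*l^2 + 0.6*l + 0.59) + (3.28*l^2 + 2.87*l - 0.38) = 3.59*l^2 + 3.47*l + 0.21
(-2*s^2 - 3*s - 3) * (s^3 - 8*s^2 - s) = -2*s^5 + 13*s^4 + 23*s^3 + 27*s^2 + 3*s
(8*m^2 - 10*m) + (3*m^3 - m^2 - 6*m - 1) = 3*m^3 + 7*m^2 - 16*m - 1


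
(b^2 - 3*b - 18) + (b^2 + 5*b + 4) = 2*b^2 + 2*b - 14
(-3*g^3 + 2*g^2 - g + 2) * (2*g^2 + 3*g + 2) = -6*g^5 - 5*g^4 - 2*g^3 + 5*g^2 + 4*g + 4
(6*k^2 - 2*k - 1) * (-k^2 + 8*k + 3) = -6*k^4 + 50*k^3 + 3*k^2 - 14*k - 3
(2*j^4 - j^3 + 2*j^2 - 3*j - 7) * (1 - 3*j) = -6*j^5 + 5*j^4 - 7*j^3 + 11*j^2 + 18*j - 7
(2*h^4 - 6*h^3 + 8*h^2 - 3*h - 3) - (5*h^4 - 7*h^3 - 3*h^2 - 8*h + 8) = -3*h^4 + h^3 + 11*h^2 + 5*h - 11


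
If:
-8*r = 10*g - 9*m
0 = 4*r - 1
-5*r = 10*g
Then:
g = -1/8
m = 1/12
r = 1/4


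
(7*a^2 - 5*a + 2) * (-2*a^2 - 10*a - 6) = -14*a^4 - 60*a^3 + 4*a^2 + 10*a - 12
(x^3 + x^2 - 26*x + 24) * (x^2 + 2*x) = x^5 + 3*x^4 - 24*x^3 - 28*x^2 + 48*x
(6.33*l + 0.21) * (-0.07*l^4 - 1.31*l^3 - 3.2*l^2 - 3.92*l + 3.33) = -0.4431*l^5 - 8.307*l^4 - 20.5311*l^3 - 25.4856*l^2 + 20.2557*l + 0.6993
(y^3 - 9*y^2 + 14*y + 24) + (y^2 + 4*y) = y^3 - 8*y^2 + 18*y + 24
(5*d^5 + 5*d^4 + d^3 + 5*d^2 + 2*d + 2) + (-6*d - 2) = 5*d^5 + 5*d^4 + d^3 + 5*d^2 - 4*d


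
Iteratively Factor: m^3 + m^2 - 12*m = (m)*(m^2 + m - 12) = m*(m - 3)*(m + 4)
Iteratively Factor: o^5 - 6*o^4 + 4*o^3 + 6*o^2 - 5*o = (o + 1)*(o^4 - 7*o^3 + 11*o^2 - 5*o) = (o - 5)*(o + 1)*(o^3 - 2*o^2 + o) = (o - 5)*(o - 1)*(o + 1)*(o^2 - o) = o*(o - 5)*(o - 1)*(o + 1)*(o - 1)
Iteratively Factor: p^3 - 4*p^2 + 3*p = (p - 3)*(p^2 - p) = (p - 3)*(p - 1)*(p)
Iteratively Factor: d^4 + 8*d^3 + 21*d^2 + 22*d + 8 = (d + 1)*(d^3 + 7*d^2 + 14*d + 8) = (d + 1)*(d + 4)*(d^2 + 3*d + 2) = (d + 1)*(d + 2)*(d + 4)*(d + 1)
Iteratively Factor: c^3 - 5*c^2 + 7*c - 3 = (c - 1)*(c^2 - 4*c + 3) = (c - 3)*(c - 1)*(c - 1)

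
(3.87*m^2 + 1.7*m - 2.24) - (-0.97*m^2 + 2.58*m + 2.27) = 4.84*m^2 - 0.88*m - 4.51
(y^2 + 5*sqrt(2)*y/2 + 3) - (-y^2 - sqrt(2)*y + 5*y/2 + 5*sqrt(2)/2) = 2*y^2 - 5*y/2 + 7*sqrt(2)*y/2 - 5*sqrt(2)/2 + 3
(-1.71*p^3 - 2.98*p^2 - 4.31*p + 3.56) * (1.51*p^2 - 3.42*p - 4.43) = -2.5821*p^5 + 1.3484*p^4 + 11.2588*p^3 + 33.3172*p^2 + 6.9181*p - 15.7708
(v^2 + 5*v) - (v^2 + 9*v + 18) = -4*v - 18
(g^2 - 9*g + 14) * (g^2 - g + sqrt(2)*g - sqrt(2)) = g^4 - 10*g^3 + sqrt(2)*g^3 - 10*sqrt(2)*g^2 + 23*g^2 - 14*g + 23*sqrt(2)*g - 14*sqrt(2)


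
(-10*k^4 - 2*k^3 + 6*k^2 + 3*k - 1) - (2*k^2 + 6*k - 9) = -10*k^4 - 2*k^3 + 4*k^2 - 3*k + 8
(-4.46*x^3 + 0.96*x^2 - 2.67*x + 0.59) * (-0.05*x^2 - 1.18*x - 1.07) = 0.223*x^5 + 5.2148*x^4 + 3.7729*x^3 + 2.0939*x^2 + 2.1607*x - 0.6313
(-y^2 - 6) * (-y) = y^3 + 6*y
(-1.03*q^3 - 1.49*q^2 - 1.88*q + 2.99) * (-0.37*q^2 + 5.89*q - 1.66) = 0.3811*q^5 - 5.5154*q^4 - 6.3707*q^3 - 9.7061*q^2 + 20.7319*q - 4.9634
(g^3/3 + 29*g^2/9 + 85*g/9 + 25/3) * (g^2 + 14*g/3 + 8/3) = g^5/3 + 43*g^4/9 + 685*g^3/27 + 61*g^2 + 1730*g/27 + 200/9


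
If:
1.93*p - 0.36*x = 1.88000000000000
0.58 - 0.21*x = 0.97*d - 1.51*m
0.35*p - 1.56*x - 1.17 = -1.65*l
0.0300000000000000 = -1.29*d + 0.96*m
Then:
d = 0.198288580702272*x - 0.592210091472411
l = 0.905887894488931*x + 0.502465065159366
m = 0.266450280318678*x - 0.764532310416052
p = 0.186528497409326*x + 0.974093264248705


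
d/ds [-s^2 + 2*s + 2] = 2 - 2*s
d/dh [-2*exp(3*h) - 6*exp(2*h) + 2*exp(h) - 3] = (-6*exp(2*h) - 12*exp(h) + 2)*exp(h)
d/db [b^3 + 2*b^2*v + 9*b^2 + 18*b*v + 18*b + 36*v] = 3*b^2 + 4*b*v + 18*b + 18*v + 18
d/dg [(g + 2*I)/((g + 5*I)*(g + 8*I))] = (-g^2 - 4*I*g - 14)/(g^4 + 26*I*g^3 - 249*g^2 - 1040*I*g + 1600)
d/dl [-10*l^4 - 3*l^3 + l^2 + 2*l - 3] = -40*l^3 - 9*l^2 + 2*l + 2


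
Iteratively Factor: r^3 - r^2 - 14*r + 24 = (r - 2)*(r^2 + r - 12) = (r - 2)*(r + 4)*(r - 3)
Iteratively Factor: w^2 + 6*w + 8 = (w + 4)*(w + 2)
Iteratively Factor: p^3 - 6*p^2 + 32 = (p - 4)*(p^2 - 2*p - 8) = (p - 4)^2*(p + 2)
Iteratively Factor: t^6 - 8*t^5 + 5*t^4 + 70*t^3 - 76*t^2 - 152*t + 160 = (t - 4)*(t^5 - 4*t^4 - 11*t^3 + 26*t^2 + 28*t - 40) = (t - 4)*(t - 2)*(t^4 - 2*t^3 - 15*t^2 - 4*t + 20) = (t - 4)*(t - 2)*(t - 1)*(t^3 - t^2 - 16*t - 20) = (t - 4)*(t - 2)*(t - 1)*(t + 2)*(t^2 - 3*t - 10) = (t - 4)*(t - 2)*(t - 1)*(t + 2)^2*(t - 5)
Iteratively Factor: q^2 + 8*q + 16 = (q + 4)*(q + 4)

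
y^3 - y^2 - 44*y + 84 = (y - 6)*(y - 2)*(y + 7)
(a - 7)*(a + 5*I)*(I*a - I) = I*a^3 - 5*a^2 - 8*I*a^2 + 40*a + 7*I*a - 35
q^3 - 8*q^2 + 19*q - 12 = (q - 4)*(q - 3)*(q - 1)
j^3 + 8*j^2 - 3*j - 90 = (j - 3)*(j + 5)*(j + 6)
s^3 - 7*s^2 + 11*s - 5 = (s - 5)*(s - 1)^2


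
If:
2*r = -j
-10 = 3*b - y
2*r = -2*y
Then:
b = y/3 - 10/3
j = 2*y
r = -y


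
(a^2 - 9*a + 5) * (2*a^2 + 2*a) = 2*a^4 - 16*a^3 - 8*a^2 + 10*a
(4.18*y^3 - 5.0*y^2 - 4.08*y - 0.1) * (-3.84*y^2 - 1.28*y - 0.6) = -16.0512*y^5 + 13.8496*y^4 + 19.5592*y^3 + 8.6064*y^2 + 2.576*y + 0.06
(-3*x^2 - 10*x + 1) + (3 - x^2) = -4*x^2 - 10*x + 4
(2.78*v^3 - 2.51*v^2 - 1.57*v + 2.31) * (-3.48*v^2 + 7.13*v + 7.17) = -9.6744*v^5 + 28.5562*v^4 + 7.4999*v^3 - 37.2296*v^2 + 5.2134*v + 16.5627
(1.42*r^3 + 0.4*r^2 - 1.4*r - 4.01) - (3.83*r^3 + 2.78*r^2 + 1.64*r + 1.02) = -2.41*r^3 - 2.38*r^2 - 3.04*r - 5.03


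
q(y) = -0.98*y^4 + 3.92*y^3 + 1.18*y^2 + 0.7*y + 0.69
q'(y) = -3.92*y^3 + 11.76*y^2 + 2.36*y + 0.7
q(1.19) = 7.83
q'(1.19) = 13.56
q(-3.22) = -225.56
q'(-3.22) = 245.91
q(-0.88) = -2.27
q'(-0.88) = 10.40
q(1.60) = 14.46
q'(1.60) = 18.53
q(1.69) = 16.17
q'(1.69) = 19.36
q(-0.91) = -2.60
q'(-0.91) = 11.24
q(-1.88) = -34.74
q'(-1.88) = 63.87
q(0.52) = 1.85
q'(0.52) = 4.56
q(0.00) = 0.69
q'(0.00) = 0.70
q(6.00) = -375.99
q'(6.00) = -408.50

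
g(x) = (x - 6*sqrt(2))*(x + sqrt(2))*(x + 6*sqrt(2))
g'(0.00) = -72.00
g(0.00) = -101.82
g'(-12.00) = 326.06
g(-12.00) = -762.18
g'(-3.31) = -48.49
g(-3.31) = 115.73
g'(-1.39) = -70.14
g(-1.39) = -1.70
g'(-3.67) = -41.97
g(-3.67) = 132.03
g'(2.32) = -49.29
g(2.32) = -248.76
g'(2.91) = -38.36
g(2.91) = -274.73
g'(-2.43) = -61.16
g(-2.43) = 67.14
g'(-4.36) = -27.30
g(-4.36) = 156.10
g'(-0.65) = -72.57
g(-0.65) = -54.70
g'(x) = (x - 6*sqrt(2))*(x + sqrt(2)) + (x - 6*sqrt(2))*(x + 6*sqrt(2)) + (x + sqrt(2))*(x + 6*sqrt(2)) = 3*x^2 + 2*sqrt(2)*x - 72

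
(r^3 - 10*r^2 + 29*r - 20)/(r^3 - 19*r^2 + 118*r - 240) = (r^2 - 5*r + 4)/(r^2 - 14*r + 48)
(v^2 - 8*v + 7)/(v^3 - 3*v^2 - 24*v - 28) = (v - 1)/(v^2 + 4*v + 4)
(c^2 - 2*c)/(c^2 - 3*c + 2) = c/(c - 1)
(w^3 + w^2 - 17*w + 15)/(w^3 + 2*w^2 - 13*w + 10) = (w - 3)/(w - 2)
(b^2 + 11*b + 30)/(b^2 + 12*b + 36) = (b + 5)/(b + 6)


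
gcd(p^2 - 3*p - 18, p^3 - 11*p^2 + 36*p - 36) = p - 6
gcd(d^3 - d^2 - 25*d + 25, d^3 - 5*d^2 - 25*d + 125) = d^2 - 25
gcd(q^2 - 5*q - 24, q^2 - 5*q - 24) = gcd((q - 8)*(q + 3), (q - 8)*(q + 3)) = q^2 - 5*q - 24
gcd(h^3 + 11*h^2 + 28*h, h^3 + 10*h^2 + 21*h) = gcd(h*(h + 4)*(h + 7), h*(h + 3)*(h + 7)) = h^2 + 7*h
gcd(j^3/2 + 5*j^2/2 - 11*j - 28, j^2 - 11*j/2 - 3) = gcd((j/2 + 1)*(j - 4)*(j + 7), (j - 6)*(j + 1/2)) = 1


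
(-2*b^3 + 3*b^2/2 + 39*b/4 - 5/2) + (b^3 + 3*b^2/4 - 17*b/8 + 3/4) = -b^3 + 9*b^2/4 + 61*b/8 - 7/4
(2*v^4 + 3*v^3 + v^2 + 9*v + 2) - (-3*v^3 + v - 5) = 2*v^4 + 6*v^3 + v^2 + 8*v + 7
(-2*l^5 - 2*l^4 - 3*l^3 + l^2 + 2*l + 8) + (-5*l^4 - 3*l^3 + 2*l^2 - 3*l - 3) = -2*l^5 - 7*l^4 - 6*l^3 + 3*l^2 - l + 5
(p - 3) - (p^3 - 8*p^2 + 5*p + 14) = -p^3 + 8*p^2 - 4*p - 17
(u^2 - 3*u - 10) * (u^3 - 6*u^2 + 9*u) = u^5 - 9*u^4 + 17*u^3 + 33*u^2 - 90*u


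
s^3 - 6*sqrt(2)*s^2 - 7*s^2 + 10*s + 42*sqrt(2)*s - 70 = (s - 7)*(s - 5*sqrt(2))*(s - sqrt(2))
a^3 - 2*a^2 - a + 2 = (a - 2)*(a - 1)*(a + 1)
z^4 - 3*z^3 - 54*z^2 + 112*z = z*(z - 8)*(z - 2)*(z + 7)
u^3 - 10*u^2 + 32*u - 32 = (u - 4)^2*(u - 2)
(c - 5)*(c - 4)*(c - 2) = c^3 - 11*c^2 + 38*c - 40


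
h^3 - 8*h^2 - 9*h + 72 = (h - 8)*(h - 3)*(h + 3)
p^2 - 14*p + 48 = (p - 8)*(p - 6)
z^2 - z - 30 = (z - 6)*(z + 5)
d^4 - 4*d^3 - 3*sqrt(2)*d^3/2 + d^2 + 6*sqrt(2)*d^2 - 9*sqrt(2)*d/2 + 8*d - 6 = (d - 3)*(d - 1)*(d - 2*sqrt(2))*(d + sqrt(2)/2)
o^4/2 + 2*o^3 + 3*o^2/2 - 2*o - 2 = (o/2 + 1)*(o - 1)*(o + 1)*(o + 2)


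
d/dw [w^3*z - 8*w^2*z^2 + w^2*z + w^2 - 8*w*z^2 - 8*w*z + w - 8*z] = 3*w^2*z - 16*w*z^2 + 2*w*z + 2*w - 8*z^2 - 8*z + 1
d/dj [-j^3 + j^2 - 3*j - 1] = -3*j^2 + 2*j - 3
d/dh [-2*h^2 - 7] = -4*h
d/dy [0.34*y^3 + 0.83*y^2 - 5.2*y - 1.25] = 1.02*y^2 + 1.66*y - 5.2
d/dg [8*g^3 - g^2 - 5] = 2*g*(12*g - 1)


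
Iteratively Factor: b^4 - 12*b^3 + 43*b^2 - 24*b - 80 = (b + 1)*(b^3 - 13*b^2 + 56*b - 80) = (b - 4)*(b + 1)*(b^2 - 9*b + 20) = (b - 4)^2*(b + 1)*(b - 5)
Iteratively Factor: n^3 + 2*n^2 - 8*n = (n)*(n^2 + 2*n - 8) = n*(n - 2)*(n + 4)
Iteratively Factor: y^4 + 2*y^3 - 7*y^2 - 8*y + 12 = (y - 1)*(y^3 + 3*y^2 - 4*y - 12) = (y - 1)*(y + 2)*(y^2 + y - 6) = (y - 1)*(y + 2)*(y + 3)*(y - 2)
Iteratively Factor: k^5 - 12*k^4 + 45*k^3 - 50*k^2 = (k - 5)*(k^4 - 7*k^3 + 10*k^2) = k*(k - 5)*(k^3 - 7*k^2 + 10*k) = k*(k - 5)^2*(k^2 - 2*k) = k^2*(k - 5)^2*(k - 2)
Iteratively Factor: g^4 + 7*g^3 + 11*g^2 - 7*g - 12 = (g - 1)*(g^3 + 8*g^2 + 19*g + 12) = (g - 1)*(g + 4)*(g^2 + 4*g + 3) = (g - 1)*(g + 1)*(g + 4)*(g + 3)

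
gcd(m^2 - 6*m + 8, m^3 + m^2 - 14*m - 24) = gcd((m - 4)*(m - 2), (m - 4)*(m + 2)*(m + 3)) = m - 4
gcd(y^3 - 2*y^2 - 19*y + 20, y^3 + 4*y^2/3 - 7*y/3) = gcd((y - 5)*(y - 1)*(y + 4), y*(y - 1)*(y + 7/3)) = y - 1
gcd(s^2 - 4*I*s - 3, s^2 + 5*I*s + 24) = s - 3*I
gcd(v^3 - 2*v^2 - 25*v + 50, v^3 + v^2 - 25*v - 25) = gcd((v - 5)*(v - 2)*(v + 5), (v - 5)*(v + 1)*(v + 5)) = v^2 - 25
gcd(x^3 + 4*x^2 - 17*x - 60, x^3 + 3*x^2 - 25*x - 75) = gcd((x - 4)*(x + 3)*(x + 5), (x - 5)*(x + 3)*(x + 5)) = x^2 + 8*x + 15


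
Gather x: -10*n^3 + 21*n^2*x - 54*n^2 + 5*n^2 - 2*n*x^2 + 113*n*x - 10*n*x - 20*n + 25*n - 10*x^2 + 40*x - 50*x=-10*n^3 - 49*n^2 + 5*n + x^2*(-2*n - 10) + x*(21*n^2 + 103*n - 10)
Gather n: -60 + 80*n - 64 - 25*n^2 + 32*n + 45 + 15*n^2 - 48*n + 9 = -10*n^2 + 64*n - 70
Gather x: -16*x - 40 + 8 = -16*x - 32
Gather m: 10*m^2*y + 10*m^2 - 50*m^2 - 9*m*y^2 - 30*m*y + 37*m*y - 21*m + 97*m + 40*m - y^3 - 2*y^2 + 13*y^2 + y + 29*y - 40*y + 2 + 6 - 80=m^2*(10*y - 40) + m*(-9*y^2 + 7*y + 116) - y^3 + 11*y^2 - 10*y - 72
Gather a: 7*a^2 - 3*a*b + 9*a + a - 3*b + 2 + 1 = 7*a^2 + a*(10 - 3*b) - 3*b + 3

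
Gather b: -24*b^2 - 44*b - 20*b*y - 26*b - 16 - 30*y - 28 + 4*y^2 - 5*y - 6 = -24*b^2 + b*(-20*y - 70) + 4*y^2 - 35*y - 50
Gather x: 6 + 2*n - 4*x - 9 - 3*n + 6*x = -n + 2*x - 3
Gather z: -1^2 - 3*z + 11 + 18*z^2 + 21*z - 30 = 18*z^2 + 18*z - 20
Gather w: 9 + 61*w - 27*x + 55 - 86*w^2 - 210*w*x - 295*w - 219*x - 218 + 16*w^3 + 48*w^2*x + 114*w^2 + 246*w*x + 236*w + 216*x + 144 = 16*w^3 + w^2*(48*x + 28) + w*(36*x + 2) - 30*x - 10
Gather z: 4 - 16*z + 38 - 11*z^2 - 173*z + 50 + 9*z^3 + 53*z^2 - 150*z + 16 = 9*z^3 + 42*z^2 - 339*z + 108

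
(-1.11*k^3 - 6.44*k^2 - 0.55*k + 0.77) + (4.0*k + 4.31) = -1.11*k^3 - 6.44*k^2 + 3.45*k + 5.08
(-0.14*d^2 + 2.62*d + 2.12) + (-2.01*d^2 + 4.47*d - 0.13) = -2.15*d^2 + 7.09*d + 1.99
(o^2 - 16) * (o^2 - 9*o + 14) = o^4 - 9*o^3 - 2*o^2 + 144*o - 224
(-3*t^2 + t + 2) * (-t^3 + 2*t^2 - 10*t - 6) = 3*t^5 - 7*t^4 + 30*t^3 + 12*t^2 - 26*t - 12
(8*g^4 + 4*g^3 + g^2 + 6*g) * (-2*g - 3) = -16*g^5 - 32*g^4 - 14*g^3 - 15*g^2 - 18*g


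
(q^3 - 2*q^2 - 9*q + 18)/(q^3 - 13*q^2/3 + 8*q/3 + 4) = 3*(q + 3)/(3*q + 2)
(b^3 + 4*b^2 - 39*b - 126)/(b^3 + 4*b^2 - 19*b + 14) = (b^2 - 3*b - 18)/(b^2 - 3*b + 2)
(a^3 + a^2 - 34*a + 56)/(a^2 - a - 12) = (a^2 + 5*a - 14)/(a + 3)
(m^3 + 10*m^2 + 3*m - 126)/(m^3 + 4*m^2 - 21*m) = (m + 6)/m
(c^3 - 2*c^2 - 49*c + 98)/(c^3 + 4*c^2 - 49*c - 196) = (c - 2)/(c + 4)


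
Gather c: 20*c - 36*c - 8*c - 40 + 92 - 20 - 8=24 - 24*c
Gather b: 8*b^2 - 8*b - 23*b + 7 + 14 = 8*b^2 - 31*b + 21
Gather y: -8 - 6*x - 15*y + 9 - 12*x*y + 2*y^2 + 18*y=-6*x + 2*y^2 + y*(3 - 12*x) + 1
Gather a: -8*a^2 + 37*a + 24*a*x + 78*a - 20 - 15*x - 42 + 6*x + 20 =-8*a^2 + a*(24*x + 115) - 9*x - 42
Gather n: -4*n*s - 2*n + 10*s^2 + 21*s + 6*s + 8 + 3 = n*(-4*s - 2) + 10*s^2 + 27*s + 11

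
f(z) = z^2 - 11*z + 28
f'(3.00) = -5.00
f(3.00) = 4.00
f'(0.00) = -11.00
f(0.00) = 28.00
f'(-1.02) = -13.04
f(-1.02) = 40.26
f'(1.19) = -8.62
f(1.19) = 16.33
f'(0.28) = -10.44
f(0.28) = 25.00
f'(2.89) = -5.22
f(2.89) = 4.56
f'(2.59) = -5.82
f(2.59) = 6.22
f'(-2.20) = -15.40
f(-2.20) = 57.04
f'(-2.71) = -16.42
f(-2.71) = 65.15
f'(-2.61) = -16.22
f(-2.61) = 63.52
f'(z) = 2*z - 11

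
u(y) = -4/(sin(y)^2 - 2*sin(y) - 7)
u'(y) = -4*(-2*sin(y)*cos(y) + 2*cos(y))/(sin(y)^2 - 2*sin(y) - 7)^2 = 8*(sin(y) - 1)*cos(y)/(2*sin(y) + cos(y)^2 + 6)^2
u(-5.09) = 0.50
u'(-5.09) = -0.00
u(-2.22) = 0.84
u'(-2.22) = 0.38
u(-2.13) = 0.87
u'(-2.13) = 0.37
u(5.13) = 0.92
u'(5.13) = -0.33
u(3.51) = 0.65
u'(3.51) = 0.27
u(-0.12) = 0.59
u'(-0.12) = -0.20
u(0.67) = 0.51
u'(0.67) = -0.04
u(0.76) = 0.51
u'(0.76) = -0.03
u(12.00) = 0.71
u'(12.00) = -0.33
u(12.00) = 0.71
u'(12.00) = -0.33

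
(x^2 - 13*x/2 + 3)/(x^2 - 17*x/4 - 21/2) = 2*(2*x - 1)/(4*x + 7)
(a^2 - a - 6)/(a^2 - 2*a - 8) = (a - 3)/(a - 4)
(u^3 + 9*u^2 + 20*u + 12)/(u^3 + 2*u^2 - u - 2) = (u + 6)/(u - 1)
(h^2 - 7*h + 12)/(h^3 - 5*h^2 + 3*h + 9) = (h - 4)/(h^2 - 2*h - 3)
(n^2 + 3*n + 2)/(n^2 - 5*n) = (n^2 + 3*n + 2)/(n*(n - 5))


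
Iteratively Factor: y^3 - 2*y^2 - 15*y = (y - 5)*(y^2 + 3*y) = (y - 5)*(y + 3)*(y)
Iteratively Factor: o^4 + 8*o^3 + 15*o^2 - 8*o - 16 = (o - 1)*(o^3 + 9*o^2 + 24*o + 16) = (o - 1)*(o + 4)*(o^2 + 5*o + 4) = (o - 1)*(o + 4)^2*(o + 1)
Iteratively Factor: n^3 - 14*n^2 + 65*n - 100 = (n - 5)*(n^2 - 9*n + 20) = (n - 5)*(n - 4)*(n - 5)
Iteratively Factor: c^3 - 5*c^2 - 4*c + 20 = (c - 5)*(c^2 - 4) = (c - 5)*(c - 2)*(c + 2)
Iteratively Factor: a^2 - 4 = (a + 2)*(a - 2)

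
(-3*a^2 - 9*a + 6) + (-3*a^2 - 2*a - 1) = -6*a^2 - 11*a + 5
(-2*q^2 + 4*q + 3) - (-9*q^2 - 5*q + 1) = 7*q^2 + 9*q + 2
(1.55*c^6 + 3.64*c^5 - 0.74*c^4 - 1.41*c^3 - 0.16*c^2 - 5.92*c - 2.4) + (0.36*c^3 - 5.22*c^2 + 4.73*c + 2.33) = 1.55*c^6 + 3.64*c^5 - 0.74*c^4 - 1.05*c^3 - 5.38*c^2 - 1.19*c - 0.0699999999999998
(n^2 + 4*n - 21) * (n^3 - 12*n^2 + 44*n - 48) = n^5 - 8*n^4 - 25*n^3 + 380*n^2 - 1116*n + 1008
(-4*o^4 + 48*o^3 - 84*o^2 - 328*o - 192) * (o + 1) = -4*o^5 + 44*o^4 - 36*o^3 - 412*o^2 - 520*o - 192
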